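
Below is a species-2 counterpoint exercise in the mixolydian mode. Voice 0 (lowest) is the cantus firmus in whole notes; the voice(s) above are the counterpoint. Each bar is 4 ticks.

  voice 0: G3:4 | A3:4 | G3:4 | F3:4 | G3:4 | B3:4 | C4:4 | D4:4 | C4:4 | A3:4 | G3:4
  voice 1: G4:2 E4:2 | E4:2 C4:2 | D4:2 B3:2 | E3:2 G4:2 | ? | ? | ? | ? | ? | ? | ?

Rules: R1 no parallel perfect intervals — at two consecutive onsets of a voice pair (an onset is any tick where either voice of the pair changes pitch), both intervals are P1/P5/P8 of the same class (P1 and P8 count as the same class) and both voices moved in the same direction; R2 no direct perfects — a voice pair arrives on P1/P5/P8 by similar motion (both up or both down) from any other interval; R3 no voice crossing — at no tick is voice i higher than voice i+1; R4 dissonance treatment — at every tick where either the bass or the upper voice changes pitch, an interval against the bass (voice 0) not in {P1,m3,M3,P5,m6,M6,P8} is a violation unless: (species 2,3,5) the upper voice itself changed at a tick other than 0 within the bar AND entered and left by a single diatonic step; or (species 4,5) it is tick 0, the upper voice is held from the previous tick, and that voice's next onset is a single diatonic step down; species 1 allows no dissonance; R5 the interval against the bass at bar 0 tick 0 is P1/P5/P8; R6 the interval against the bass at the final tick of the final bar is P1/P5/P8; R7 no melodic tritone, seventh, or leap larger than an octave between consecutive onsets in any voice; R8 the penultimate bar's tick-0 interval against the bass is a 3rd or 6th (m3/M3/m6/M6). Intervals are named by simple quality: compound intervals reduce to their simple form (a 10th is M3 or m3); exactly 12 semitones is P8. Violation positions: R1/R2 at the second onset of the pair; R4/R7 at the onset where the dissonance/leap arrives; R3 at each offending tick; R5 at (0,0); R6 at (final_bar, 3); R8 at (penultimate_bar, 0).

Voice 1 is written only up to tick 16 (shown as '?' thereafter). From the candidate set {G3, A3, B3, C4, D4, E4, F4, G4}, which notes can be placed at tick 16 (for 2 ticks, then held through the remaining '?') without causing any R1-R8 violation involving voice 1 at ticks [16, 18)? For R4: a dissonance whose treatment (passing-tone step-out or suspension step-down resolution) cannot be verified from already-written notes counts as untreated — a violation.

{B3, D4, E4, G3, G4}

G3: legal
A3: violates R4,R7
B3: legal
C4: violates R4
D4: legal
E4: legal
F4: violates R4
G4: legal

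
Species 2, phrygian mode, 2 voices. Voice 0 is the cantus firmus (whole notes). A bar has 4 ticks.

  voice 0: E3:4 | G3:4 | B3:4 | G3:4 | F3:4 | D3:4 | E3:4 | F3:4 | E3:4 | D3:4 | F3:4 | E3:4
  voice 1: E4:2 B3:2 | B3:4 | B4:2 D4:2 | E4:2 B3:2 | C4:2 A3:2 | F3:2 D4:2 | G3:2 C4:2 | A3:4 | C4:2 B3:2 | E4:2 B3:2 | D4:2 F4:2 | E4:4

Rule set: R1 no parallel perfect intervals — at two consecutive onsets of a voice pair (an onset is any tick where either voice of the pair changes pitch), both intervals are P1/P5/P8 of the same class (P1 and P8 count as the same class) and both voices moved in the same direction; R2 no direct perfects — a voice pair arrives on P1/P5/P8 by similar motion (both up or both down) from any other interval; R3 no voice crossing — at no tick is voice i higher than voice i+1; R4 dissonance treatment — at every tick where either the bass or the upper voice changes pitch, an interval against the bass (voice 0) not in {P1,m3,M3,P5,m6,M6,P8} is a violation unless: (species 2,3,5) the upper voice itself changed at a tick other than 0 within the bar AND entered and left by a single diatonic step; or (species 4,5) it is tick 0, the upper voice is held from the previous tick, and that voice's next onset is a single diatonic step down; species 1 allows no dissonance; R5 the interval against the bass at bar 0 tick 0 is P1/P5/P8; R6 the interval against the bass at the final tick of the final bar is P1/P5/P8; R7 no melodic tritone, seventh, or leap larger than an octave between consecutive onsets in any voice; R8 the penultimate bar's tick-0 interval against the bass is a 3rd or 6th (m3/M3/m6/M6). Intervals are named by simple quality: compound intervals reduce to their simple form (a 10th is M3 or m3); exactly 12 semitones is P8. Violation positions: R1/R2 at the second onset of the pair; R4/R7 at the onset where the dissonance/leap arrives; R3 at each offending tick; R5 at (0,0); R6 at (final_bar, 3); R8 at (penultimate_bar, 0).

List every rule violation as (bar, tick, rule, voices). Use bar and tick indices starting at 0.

(2, 0, R2, (0, 1))
(9, 0, R4, (0, 1))
(11, 0, R1, (0, 1))

bar 0: v0=E3 v1=E4 downbeat P8
bar 1: v0=G3 v1=B3 downbeat M3
bar 2: v0=B3 v1=B4 downbeat P8
bar 3: v0=G3 v1=E4 downbeat M6
bar 4: v0=F3 v1=C4 downbeat P5
bar 5: v0=D3 v1=F3 downbeat m3
bar 6: v0=E3 v1=G3 downbeat m3
bar 7: v0=F3 v1=A3 downbeat M3
bar 8: v0=E3 v1=C4 downbeat m6
bar 9: v0=D3 v1=E4 downbeat M2
bar 10: v0=F3 v1=D4 downbeat M6
bar 11: v0=E3 v1=E4 downbeat P8
  -> R2 @ bar 2 tick 0 v(0, 1): G3/B3 M3 -> B3/B4 P8 similar
  -> R4 @ bar 9 tick 0 v(0, 1): D3/E4 M2 untreated
  -> R1 @ bar 11 tick 0 v(0, 1): F3/F4 P8 -> E3/E4 P8 similar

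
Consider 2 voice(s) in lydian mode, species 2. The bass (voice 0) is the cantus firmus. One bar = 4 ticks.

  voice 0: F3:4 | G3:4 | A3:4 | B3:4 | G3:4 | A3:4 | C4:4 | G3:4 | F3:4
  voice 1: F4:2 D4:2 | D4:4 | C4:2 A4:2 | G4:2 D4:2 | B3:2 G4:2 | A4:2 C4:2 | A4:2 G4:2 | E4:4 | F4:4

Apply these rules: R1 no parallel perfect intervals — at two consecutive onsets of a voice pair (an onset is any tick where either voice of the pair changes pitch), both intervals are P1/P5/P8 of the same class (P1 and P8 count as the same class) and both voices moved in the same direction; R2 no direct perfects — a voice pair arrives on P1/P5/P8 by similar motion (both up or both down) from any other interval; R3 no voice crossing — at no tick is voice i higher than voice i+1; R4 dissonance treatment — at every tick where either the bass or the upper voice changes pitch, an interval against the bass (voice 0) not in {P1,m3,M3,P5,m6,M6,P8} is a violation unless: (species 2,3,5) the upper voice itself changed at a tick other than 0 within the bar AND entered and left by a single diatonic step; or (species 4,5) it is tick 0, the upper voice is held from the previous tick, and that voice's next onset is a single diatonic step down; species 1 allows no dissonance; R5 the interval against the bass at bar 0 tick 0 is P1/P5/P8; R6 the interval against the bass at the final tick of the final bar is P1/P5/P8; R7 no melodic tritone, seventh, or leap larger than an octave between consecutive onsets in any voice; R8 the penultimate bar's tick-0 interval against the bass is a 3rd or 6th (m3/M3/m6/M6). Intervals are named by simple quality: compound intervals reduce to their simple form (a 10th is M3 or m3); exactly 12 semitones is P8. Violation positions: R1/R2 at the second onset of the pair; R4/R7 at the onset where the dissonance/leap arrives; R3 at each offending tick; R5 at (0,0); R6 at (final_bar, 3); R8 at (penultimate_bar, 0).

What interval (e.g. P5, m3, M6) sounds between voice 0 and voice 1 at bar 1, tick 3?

voice 0=G3 voice 1=D4 -> P5

P5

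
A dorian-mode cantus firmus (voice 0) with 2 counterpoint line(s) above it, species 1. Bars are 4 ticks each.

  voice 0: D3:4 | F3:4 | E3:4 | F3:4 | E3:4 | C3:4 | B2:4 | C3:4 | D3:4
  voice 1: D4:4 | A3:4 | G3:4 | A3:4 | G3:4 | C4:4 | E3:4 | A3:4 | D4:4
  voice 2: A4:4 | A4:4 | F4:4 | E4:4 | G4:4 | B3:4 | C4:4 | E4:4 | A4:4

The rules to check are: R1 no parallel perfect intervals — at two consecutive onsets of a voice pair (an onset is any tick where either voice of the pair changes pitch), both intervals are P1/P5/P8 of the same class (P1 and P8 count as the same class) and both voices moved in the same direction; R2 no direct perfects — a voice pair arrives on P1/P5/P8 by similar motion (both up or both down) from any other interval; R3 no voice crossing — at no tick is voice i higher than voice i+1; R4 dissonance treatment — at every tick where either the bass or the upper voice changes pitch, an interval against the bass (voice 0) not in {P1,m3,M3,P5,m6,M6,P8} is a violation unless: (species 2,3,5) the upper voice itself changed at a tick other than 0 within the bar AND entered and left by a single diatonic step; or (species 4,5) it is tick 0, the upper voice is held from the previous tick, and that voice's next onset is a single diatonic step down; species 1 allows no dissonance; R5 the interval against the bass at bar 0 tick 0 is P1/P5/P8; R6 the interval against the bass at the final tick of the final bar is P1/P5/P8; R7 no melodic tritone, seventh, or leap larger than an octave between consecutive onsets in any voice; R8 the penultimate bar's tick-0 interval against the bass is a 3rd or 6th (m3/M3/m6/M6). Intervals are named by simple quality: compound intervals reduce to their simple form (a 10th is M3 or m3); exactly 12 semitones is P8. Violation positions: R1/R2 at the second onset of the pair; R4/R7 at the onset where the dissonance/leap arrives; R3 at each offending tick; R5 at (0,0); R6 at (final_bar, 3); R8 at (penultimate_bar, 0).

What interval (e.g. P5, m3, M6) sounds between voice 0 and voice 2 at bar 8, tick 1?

P5

voice 0=D3 voice 2=A4 -> P5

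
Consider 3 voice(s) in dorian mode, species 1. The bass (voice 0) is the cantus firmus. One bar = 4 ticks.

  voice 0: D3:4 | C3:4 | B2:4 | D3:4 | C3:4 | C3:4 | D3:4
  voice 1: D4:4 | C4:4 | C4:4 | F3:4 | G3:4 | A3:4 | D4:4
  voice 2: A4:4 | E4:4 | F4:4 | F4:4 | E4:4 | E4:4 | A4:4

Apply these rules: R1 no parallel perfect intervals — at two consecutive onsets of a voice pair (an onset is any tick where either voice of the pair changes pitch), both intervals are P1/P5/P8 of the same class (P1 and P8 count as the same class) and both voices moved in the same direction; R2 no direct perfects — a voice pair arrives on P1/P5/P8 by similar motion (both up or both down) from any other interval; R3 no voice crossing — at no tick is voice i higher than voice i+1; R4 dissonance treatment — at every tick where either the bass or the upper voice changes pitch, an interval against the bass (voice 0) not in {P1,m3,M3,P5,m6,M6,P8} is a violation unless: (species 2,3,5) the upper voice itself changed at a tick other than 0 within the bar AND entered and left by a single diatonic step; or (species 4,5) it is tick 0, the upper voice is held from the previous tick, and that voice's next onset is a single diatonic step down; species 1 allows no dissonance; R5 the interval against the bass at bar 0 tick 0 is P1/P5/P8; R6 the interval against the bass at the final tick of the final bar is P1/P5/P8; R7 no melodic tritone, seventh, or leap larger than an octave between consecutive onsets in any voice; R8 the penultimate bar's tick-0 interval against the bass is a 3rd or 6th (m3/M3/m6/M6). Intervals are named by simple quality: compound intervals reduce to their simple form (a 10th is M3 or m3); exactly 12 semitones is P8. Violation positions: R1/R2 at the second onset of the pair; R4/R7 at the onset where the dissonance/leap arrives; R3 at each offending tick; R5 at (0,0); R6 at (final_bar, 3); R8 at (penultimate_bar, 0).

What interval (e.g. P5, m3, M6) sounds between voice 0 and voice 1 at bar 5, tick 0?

M6

voice 0=C3 voice 1=A3 -> M6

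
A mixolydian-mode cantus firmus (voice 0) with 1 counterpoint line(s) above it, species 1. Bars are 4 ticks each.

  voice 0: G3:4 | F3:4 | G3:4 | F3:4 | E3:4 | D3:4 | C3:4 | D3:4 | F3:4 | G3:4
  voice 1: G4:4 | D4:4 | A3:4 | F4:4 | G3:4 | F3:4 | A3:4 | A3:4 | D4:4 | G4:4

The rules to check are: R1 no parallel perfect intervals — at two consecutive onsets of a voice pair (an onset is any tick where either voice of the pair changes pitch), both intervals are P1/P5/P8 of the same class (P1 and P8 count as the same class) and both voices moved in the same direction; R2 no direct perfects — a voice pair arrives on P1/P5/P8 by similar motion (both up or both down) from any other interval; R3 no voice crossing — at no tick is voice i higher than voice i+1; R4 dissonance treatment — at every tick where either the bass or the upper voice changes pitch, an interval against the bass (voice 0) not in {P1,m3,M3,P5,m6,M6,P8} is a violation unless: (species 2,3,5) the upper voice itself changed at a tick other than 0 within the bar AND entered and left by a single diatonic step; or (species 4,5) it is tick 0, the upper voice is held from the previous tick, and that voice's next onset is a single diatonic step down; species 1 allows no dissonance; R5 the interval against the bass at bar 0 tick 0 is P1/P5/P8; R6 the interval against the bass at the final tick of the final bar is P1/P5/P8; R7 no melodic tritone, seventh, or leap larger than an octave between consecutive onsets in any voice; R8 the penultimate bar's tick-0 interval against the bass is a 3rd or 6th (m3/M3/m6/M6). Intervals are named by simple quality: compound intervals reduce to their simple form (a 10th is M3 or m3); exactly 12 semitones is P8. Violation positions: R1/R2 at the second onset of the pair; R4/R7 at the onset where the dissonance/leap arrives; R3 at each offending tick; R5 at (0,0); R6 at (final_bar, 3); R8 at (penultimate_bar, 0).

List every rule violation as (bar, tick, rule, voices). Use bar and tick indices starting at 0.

(2, 0, R4, (0, 1))
(4, 0, R7, (1,))
(9, 0, R2, (0, 1))

bar 0: v0=G3 v1=G4 downbeat P8
bar 1: v0=F3 v1=D4 downbeat M6
bar 2: v0=G3 v1=A3 downbeat M2
bar 3: v0=F3 v1=F4 downbeat P8
bar 4: v0=E3 v1=G3 downbeat m3
bar 5: v0=D3 v1=F3 downbeat m3
bar 6: v0=C3 v1=A3 downbeat M6
bar 7: v0=D3 v1=A3 downbeat P5
bar 8: v0=F3 v1=D4 downbeat M6
bar 9: v0=G3 v1=G4 downbeat P8
  -> R4 @ bar 2 tick 0 v(0, 1): G3/A3 M2 untreated
  -> R7 @ bar 4 tick 0 v(1,): F4->G3 leap 10st
  -> R2 @ bar 9 tick 0 v(0, 1): F3/D4 M6 -> G3/G4 P8 similar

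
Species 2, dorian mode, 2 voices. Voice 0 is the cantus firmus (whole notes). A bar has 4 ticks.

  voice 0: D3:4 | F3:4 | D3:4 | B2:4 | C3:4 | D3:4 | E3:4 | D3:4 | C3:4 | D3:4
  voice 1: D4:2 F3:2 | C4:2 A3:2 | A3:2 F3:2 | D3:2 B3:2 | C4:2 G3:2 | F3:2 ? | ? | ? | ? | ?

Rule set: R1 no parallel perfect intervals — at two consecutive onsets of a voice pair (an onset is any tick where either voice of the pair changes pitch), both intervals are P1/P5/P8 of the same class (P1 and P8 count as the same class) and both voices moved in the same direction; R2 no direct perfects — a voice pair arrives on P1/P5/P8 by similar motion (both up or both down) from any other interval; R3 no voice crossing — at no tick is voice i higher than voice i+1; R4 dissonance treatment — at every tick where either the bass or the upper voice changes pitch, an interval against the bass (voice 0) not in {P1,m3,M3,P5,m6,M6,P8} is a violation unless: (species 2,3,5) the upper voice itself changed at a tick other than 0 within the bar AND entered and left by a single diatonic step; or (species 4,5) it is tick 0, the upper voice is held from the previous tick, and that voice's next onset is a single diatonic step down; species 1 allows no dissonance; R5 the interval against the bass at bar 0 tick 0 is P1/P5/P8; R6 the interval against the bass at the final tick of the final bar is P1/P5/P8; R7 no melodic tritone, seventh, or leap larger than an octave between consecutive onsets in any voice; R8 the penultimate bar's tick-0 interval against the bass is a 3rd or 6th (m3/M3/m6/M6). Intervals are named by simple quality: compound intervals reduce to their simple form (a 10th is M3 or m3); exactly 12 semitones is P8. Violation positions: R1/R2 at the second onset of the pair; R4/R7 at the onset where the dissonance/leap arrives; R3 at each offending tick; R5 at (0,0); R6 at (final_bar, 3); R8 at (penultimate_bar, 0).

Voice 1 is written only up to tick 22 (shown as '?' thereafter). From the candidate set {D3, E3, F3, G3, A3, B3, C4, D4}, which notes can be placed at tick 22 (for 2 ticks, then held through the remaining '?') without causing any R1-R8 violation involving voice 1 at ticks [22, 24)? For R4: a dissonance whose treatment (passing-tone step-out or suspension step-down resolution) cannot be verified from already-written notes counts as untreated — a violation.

{A3, D3, D4, F3}

D3: legal
E3: violates R4
F3: legal
G3: violates R4
A3: legal
B3: violates R7
C4: violates R4
D4: legal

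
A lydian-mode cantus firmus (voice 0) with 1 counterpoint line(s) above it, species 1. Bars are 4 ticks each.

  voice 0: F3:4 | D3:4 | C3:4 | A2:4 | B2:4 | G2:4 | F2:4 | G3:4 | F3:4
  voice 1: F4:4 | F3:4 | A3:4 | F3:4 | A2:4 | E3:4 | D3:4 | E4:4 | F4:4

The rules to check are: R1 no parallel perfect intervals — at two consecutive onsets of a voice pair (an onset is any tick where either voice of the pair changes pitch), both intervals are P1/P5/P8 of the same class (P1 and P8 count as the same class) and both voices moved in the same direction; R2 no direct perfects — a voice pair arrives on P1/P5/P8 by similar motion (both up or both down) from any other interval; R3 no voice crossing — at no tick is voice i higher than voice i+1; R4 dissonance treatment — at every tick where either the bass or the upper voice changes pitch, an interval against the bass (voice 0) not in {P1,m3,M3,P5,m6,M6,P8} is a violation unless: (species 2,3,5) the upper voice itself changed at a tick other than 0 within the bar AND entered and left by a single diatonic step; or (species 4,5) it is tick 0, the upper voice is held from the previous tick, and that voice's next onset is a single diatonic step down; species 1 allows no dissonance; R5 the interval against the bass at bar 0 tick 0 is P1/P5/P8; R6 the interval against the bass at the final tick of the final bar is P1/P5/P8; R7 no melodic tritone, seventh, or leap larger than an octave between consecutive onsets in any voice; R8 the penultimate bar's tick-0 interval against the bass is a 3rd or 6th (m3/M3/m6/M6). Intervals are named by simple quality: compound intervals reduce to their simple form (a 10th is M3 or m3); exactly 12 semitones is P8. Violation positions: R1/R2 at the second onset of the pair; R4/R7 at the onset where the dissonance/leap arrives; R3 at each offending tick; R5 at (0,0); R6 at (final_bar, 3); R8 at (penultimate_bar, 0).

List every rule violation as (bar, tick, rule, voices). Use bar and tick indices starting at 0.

bar 0: v0=F3 v1=F4 downbeat P8
bar 1: v0=D3 v1=F3 downbeat m3
bar 2: v0=C3 v1=A3 downbeat M6
bar 3: v0=A2 v1=F3 downbeat m6
bar 4: v0=B2 v1=A2 downbeat M2
bar 5: v0=G2 v1=E3 downbeat M6
bar 6: v0=F2 v1=D3 downbeat M6
bar 7: v0=G3 v1=E4 downbeat M6
bar 8: v0=F3 v1=F4 downbeat P8
  -> R3 @ bar 4 tick 0 v(0, 1): B2 above A2
  -> R4 @ bar 4 tick 0 v(0, 1): B2/A2 M2 untreated
  -> R3 @ bar 4 tick 1 v(0, 1): B2 above A2
  -> R3 @ bar 4 tick 2 v(0, 1): B2 above A2
  -> R3 @ bar 4 tick 3 v(0, 1): B2 above A2
  -> R7 @ bar 7 tick 0 v(0,): F2->G3 leap 14st
  -> R7 @ bar 7 tick 0 v(1,): D3->E4 leap 14st

(4, 0, R3, (0, 1))
(4, 0, R4, (0, 1))
(4, 1, R3, (0, 1))
(4, 2, R3, (0, 1))
(4, 3, R3, (0, 1))
(7, 0, R7, (0,))
(7, 0, R7, (1,))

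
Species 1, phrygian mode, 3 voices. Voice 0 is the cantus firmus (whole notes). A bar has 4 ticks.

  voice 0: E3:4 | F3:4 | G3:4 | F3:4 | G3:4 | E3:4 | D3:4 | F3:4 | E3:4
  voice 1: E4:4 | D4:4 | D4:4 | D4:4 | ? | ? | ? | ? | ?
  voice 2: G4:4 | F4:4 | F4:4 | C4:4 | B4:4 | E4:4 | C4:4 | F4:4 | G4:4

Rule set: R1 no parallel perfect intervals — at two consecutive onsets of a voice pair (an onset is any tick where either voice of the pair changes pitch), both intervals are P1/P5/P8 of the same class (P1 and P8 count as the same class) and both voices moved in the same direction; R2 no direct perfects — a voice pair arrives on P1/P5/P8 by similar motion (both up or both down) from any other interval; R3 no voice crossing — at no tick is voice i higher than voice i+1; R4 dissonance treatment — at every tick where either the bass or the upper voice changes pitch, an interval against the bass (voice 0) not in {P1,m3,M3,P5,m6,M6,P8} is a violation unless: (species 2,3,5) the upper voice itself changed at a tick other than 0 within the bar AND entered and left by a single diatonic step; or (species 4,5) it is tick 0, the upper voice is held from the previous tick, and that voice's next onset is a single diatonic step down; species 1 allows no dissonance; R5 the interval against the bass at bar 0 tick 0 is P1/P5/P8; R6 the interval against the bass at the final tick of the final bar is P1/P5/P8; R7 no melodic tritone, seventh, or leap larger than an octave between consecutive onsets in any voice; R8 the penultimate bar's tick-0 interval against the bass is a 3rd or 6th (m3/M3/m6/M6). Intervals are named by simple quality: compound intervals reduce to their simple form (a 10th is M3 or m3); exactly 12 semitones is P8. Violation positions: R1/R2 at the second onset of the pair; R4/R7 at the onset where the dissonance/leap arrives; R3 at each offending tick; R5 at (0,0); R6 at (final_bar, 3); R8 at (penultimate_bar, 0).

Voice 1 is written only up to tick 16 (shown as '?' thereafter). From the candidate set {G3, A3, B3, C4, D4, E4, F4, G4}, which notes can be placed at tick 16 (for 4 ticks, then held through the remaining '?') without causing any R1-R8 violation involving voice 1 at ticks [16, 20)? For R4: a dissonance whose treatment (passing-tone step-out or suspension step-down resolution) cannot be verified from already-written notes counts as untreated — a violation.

G3: legal
A3: violates R4
B3: legal
C4: violates R4
D4: legal
E4: violates R2
F4: violates R4
G4: violates R2

{B3, D4, G3}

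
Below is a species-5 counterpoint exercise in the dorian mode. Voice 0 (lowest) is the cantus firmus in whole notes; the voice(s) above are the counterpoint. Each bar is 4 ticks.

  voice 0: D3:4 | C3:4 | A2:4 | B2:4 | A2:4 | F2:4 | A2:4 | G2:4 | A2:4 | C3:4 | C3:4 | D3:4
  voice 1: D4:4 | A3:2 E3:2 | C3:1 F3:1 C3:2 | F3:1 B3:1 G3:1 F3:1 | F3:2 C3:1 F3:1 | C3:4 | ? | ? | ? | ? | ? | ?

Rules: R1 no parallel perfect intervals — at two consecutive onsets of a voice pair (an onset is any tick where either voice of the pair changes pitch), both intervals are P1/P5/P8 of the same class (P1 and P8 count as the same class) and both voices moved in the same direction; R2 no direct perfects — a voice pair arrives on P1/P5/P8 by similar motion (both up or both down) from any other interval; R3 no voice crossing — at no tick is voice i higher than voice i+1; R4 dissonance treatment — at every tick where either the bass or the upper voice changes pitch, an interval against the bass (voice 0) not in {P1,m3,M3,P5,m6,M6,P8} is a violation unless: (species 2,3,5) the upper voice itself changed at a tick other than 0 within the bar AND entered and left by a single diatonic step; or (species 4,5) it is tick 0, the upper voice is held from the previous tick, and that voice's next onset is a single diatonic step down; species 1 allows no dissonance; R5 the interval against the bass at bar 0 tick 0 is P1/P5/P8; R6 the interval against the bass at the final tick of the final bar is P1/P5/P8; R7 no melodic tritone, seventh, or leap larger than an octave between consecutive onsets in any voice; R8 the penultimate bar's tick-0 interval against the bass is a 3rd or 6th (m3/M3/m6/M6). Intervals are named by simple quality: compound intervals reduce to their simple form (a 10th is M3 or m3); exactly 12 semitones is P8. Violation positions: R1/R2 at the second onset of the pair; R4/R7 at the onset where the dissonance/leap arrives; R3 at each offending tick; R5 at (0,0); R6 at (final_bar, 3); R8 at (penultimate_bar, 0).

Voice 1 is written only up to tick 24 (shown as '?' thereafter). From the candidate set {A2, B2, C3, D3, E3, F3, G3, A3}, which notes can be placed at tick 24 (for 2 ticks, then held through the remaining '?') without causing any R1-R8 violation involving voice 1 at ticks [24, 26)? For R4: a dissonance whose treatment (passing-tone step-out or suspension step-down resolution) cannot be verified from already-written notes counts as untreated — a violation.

A2: legal
B2: violates R4
C3: legal
D3: violates R4
E3: violates R1
F3: legal
G3: violates R4
A3: violates R2

{A2, C3, F3}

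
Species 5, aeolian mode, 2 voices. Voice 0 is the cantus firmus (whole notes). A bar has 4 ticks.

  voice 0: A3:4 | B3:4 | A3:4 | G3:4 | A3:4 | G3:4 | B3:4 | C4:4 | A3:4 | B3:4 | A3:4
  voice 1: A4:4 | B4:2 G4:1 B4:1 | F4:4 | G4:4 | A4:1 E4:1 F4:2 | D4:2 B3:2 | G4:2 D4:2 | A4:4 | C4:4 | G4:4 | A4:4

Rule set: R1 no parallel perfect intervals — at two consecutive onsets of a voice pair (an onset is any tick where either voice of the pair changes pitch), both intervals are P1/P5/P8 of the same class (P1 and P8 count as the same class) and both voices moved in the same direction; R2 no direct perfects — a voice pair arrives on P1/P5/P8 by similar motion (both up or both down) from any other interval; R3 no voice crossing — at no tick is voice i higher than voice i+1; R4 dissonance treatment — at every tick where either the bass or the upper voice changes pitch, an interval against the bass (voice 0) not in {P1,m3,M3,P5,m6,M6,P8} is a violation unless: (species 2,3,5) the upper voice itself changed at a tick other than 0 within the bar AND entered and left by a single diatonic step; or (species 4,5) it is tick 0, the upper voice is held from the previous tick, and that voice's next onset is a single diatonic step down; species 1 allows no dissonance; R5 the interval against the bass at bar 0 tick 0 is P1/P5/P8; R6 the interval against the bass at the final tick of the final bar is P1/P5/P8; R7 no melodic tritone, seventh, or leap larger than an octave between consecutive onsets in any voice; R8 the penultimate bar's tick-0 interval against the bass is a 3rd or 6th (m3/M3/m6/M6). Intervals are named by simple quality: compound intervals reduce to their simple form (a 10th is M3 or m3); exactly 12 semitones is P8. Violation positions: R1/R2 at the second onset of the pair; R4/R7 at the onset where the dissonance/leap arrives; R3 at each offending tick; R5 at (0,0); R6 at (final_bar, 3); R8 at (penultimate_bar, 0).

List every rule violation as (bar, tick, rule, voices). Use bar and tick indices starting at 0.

(1, 0, R1, (0, 1))
(2, 0, R7, (1,))
(4, 0, R1, (0, 1))
(5, 0, R2, (0, 1))

bar 0: v0=A3 v1=A4 downbeat P8
bar 1: v0=B3 v1=B4 downbeat P8
bar 2: v0=A3 v1=F4 downbeat m6
bar 3: v0=G3 v1=G4 downbeat P8
bar 4: v0=A3 v1=A4 downbeat P8
bar 5: v0=G3 v1=D4 downbeat P5
bar 6: v0=B3 v1=G4 downbeat m6
bar 7: v0=C4 v1=A4 downbeat M6
bar 8: v0=A3 v1=C4 downbeat m3
bar 9: v0=B3 v1=G4 downbeat m6
bar 10: v0=A3 v1=A4 downbeat P8
  -> R1 @ bar 1 tick 0 v(0, 1): A3/A4 P8 -> B3/B4 P8 similar
  -> R7 @ bar 2 tick 0 v(1,): B4->F4 leap 6st
  -> R1 @ bar 4 tick 0 v(0, 1): G3/G4 P8 -> A3/A4 P8 similar
  -> R2 @ bar 5 tick 0 v(0, 1): A3/F4 m6 -> G3/D4 P5 similar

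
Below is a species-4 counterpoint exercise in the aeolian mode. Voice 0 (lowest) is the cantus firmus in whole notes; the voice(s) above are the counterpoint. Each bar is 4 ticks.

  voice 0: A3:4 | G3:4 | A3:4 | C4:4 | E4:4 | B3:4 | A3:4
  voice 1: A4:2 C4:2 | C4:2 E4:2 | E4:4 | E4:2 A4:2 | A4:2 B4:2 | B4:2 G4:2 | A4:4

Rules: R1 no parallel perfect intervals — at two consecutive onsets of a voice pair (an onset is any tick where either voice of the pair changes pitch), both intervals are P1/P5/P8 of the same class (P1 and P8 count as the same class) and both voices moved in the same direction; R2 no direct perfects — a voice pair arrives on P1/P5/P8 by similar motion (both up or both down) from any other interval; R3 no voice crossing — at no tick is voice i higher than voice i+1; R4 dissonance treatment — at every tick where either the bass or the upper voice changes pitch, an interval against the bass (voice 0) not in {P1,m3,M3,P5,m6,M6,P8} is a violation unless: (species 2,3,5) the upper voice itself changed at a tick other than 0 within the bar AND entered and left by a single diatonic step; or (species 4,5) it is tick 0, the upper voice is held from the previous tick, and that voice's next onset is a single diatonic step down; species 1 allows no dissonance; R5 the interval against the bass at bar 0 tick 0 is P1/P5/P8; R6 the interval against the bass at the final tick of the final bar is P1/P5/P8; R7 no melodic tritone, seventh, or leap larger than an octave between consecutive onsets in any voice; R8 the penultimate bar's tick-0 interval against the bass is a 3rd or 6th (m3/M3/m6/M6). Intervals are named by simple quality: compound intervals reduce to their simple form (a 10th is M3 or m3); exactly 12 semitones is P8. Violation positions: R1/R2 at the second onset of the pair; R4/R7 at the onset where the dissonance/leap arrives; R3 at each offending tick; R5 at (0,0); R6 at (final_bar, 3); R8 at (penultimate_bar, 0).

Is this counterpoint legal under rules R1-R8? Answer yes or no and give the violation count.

bar 0: v0=A3 v1=A4 (P8)
bar 1: v0=G3 v1=C4 (P4)
bar 2: v0=A3 v1=E4 (P5)
bar 3: v0=C4 v1=E4 (M3)
bar 4: v0=E4 v1=A4 (P4)
bar 5: v0=B3 v1=B4 (P8)
bar 6: v0=A3 v1=A4 (P8)
  R4 @ bar1.0: G3/C4 P4 untreated
  R4 @ bar4.0: E4/A4 P4 untreated
  R8 @ bar5.0: penult P8 not 3rd/6th

No (3 violations)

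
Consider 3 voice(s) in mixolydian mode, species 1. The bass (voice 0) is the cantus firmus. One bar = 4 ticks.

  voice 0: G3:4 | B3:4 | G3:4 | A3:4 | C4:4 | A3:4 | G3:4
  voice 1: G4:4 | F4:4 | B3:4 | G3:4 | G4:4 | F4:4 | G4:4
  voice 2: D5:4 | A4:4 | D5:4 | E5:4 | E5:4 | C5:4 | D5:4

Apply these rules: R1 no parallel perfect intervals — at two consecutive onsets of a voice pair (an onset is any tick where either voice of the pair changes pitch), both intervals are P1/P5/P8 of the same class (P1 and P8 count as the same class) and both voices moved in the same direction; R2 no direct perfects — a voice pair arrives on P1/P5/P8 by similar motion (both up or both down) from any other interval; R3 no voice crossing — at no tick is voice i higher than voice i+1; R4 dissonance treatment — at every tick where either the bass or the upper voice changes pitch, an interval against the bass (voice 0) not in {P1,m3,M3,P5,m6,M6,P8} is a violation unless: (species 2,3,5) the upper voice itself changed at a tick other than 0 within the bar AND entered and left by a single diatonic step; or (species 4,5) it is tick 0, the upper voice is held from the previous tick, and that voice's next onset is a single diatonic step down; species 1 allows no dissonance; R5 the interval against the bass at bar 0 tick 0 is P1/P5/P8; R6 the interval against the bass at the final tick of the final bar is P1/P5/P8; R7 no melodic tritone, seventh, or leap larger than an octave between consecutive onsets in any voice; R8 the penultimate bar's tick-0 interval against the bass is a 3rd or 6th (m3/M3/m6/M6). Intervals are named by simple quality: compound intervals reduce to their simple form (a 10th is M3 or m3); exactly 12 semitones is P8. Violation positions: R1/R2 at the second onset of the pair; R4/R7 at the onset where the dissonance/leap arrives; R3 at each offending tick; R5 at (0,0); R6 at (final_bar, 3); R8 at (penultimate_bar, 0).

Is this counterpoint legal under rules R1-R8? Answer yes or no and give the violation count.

bar 0: v0=G3 v1=G4 v2=D5 (P5)
bar 1: v0=B3 v1=F4 v2=A4 (m7)
bar 2: v0=G3 v1=B3 v2=D5 (P5)
bar 3: v0=A3 v1=G3 v2=E5 (P5)
bar 4: v0=C4 v1=G4 v2=E5 (M3)
bar 5: v0=A3 v1=F4 v2=C5 (m3)
bar 6: v0=G3 v1=G4 v2=D5 (P5)
  R4 @ bar1.0: B3/F4 TT untreated
  R4 @ bar1.0: B3/A4 m7 untreated
  R7 @ bar2.0: F4->B3 leap 6st
  R1 @ bar3.0: G3/D5 P5 -> A3/E5 P5 similar
  R3 @ bar3.0: A3 above G3
  R4 @ bar3.0: A3/G3 M2 untreated
  R3 @ bar3.1: A3 above G3
  R3 @ bar3.2: A3 above G3
  R3 @ bar3.3: A3 above G3
  R2 @ bar4.0: A3/G3 M2 -> C4/G4 P5 similar
  R2 @ bar5.0: G4/E5 M6 -> F4/C5 P5 similar
  R1 @ bar6.0: F4/C5 P5 -> G4/D5 P5 similar

No (12 violations)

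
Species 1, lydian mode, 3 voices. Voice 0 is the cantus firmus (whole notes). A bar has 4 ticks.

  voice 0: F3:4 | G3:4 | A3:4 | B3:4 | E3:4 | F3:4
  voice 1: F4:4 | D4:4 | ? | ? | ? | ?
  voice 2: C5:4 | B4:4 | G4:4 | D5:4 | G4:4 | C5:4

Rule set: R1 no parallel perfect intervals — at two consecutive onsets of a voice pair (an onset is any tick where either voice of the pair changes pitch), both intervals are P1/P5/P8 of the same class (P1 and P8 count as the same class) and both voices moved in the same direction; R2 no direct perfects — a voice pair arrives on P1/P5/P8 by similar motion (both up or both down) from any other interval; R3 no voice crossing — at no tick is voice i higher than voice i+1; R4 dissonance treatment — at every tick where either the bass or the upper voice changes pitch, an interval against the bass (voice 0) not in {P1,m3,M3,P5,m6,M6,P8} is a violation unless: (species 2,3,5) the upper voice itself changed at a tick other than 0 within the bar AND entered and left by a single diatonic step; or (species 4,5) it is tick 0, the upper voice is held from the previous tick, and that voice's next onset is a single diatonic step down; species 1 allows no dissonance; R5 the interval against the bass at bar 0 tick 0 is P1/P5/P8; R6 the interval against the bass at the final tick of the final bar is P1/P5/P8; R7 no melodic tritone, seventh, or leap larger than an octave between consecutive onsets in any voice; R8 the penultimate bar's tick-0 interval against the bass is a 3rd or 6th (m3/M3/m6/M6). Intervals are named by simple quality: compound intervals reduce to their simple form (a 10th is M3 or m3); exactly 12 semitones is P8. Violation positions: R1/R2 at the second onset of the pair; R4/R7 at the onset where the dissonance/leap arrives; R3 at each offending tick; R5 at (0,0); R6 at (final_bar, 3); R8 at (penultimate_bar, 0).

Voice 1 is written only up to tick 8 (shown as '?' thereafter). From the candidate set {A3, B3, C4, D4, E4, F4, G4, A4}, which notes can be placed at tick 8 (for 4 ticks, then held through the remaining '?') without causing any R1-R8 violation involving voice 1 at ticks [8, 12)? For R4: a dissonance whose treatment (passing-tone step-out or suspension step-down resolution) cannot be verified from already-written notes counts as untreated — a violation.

{A3, F4}

A3: legal
B3: violates R4
C4: violates R2
D4: violates R4
E4: violates R1
F4: legal
G4: violates R4
A4: violates R2,R3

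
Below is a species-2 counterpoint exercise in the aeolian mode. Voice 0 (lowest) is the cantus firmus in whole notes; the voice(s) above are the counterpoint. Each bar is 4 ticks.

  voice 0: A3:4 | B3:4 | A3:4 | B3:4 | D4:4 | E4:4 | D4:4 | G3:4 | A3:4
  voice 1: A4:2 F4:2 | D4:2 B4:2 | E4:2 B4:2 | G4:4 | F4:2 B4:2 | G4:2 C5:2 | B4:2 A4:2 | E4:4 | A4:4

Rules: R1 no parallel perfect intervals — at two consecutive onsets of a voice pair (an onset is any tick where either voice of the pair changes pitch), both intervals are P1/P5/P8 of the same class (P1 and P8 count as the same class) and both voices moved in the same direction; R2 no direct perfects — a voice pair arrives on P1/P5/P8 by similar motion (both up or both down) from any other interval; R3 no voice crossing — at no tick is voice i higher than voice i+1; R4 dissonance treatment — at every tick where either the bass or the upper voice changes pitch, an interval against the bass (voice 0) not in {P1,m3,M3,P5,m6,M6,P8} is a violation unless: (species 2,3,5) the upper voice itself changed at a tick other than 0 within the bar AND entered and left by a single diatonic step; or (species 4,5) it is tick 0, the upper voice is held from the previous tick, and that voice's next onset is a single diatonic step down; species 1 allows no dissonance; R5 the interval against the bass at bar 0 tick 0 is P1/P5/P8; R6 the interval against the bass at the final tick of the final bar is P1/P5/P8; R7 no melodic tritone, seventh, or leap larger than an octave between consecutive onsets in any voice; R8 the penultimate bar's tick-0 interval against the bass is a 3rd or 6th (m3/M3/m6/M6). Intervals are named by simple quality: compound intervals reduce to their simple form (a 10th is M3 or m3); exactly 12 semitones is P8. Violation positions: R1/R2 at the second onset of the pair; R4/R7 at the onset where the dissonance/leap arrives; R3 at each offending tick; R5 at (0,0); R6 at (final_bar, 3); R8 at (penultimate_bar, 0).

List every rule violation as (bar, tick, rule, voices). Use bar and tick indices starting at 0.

(2, 0, R2, (0, 1))
(2, 2, R4, (0, 1))
(4, 2, R7, (1,))
(8, 0, R2, (0, 1))

bar 0: v0=A3 v1=A4 downbeat P8
bar 1: v0=B3 v1=D4 downbeat m3
bar 2: v0=A3 v1=E4 downbeat P5
bar 3: v0=B3 v1=G4 downbeat m6
bar 4: v0=D4 v1=F4 downbeat m3
bar 5: v0=E4 v1=G4 downbeat m3
bar 6: v0=D4 v1=B4 downbeat M6
bar 7: v0=G3 v1=E4 downbeat M6
bar 8: v0=A3 v1=A4 downbeat P8
  -> R2 @ bar 2 tick 0 v(0, 1): B3/B4 P8 -> A3/E4 P5 similar
  -> R4 @ bar 2 tick 2 v(0, 1): A3/B4 M2 untreated
  -> R7 @ bar 4 tick 2 v(1,): F4->B4 leap 6st
  -> R2 @ bar 8 tick 0 v(0, 1): G3/E4 M6 -> A3/A4 P8 similar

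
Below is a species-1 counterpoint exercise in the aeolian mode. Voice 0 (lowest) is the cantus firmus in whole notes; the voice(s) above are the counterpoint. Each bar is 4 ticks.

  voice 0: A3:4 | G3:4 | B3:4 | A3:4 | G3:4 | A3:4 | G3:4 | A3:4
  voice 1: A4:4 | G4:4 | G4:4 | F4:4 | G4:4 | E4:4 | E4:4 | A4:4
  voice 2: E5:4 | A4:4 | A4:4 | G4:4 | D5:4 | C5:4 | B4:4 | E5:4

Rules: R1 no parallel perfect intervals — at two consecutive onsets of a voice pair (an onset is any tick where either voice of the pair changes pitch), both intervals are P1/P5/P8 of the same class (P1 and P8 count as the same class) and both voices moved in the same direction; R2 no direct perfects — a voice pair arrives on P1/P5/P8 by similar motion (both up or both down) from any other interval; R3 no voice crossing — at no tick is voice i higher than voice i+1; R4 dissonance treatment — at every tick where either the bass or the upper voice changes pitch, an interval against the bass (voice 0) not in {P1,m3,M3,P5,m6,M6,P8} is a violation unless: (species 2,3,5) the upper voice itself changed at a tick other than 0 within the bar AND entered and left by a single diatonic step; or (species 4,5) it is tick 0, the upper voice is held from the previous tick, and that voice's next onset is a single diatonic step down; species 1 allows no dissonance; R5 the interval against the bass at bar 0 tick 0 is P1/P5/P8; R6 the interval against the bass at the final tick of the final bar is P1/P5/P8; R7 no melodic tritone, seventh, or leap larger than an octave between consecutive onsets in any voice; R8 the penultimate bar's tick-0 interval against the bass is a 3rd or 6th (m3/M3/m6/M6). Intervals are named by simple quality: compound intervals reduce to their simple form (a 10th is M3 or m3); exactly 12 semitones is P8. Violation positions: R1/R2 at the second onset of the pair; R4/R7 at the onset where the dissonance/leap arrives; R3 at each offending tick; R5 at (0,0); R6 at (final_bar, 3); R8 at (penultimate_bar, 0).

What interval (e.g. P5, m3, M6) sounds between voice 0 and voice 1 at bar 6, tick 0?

M6

voice 0=G3 voice 1=E4 -> M6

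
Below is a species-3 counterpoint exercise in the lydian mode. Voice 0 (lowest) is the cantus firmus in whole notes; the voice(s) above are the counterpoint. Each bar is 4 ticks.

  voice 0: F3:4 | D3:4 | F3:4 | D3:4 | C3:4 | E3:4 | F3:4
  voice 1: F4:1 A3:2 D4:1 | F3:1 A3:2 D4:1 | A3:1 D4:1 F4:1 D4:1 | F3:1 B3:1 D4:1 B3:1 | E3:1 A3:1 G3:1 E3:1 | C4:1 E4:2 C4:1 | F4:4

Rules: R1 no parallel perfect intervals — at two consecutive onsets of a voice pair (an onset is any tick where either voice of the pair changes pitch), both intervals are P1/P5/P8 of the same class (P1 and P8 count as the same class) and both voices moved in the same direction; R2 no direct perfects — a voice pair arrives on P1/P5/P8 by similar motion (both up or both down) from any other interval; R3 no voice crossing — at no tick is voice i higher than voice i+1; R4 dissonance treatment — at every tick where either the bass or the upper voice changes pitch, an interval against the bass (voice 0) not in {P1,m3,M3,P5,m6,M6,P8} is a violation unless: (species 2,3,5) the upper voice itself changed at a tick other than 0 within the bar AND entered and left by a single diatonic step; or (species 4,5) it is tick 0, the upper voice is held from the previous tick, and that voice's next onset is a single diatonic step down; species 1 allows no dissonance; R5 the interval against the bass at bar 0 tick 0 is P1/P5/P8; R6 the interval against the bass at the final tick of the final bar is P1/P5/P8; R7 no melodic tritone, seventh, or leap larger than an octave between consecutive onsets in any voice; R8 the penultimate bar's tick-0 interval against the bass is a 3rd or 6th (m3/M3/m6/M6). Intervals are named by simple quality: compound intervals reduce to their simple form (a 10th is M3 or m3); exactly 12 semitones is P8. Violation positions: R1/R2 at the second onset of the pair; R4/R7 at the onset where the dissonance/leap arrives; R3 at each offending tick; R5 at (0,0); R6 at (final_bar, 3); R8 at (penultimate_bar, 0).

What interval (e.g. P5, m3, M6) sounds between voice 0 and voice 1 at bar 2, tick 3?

voice 0=F3 voice 1=D4 -> M6

M6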